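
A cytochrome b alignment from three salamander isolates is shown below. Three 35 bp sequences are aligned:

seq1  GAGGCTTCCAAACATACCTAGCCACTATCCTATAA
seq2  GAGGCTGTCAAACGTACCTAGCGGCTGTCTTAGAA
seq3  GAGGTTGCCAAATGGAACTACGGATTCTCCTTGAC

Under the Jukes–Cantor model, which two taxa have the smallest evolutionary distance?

seq1–seq2: 8/35 differ, p = 0.229, d = 0.273.
seq1–seq3: 14/35 differ, p = 0.400, d = 0.572.
seq2–seq3: 13/35 differ, p = 0.371, d = 0.513.
The smallest distance is between seq1 and seq2.

seq1 and seq2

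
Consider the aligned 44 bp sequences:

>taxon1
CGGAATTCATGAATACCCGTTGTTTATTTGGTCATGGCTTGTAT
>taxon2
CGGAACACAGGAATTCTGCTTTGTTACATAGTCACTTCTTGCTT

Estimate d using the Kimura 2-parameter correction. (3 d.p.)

0.543

Of 44 sites, 6 differences are transitions and 11 are transversions, so P = 6/44 ≈ 0.136364 and Q = 11/44 = 0.25.
Under the Kimura two-parameter model, d = −½ ln(1 − 2P − Q) − ¼ ln(1 − 2Q).
1 − 2P − Q = 0.477272, giving −½ ln(0.477272) = 0.369834.
1 − 2Q = 0.5, giving −¼ ln(0.5) = 0.173287.
d = 0.369834 + 0.173287 = 0.543121.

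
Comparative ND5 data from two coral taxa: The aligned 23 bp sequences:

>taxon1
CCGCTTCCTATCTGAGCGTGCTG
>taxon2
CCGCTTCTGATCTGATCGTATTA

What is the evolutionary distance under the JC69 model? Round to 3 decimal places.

0.321

The sequences differ at 6 of 23 sites (8, 9, 16, 20, 21, 23), so p = 6/23 ≈ 0.26087.
d = −(3/4) ln(1 − 4p/3) = −0.75 ln(1 − 0.347827) = −0.75 ln(0.652173)
  = −0.75 × (-0.427445) = 0.320584 substitutions/site.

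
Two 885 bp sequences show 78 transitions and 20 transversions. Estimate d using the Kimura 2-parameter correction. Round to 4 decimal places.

0.1224

P = 78/885 ≈ 0.088136 and Q = 20/885 ≈ 0.022599.
Under the Kimura two-parameter model, d = −½ ln(1 − 2P − Q) − ¼ ln(1 − 2Q).
1 − 2P − Q = 0.801129, giving −½ ln(0.801129) = 0.110867.
1 − 2Q = 0.954802, giving −¼ ln(0.954802) = 0.011563.
d = 0.110867 + 0.011563 = 0.122430.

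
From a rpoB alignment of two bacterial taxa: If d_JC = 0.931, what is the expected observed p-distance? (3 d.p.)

0.533

p = (3/4)(1 − e^(−4d/3)) = 0.75 × (1 − e^(-1.241333)) = 0.75 × (1 − 0.288999) = 0.533251.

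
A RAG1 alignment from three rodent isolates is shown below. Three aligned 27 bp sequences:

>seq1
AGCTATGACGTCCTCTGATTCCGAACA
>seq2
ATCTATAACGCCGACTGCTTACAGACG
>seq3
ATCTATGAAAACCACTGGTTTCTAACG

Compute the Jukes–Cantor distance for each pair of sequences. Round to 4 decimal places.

seq1–seq2: 10/27 sites differ → p ≈ 0.37037, d = −0.75 ln(1 − 0.493827) = 0.510658 ≈ 0.5107.
seq1–seq3: 9/27 sites differ → p ≈ 0.333333, d = −0.75 ln(1 − 0.444444) = 0.440839 ≈ 0.4408.
seq2–seq3: 9/27 sites differ → p ≈ 0.333333, d = −0.75 ln(1 − 0.444444) = 0.440839 ≈ 0.4408.

d(seq1,seq2) = 0.5107, d(seq1,seq3) = 0.4408, d(seq2,seq3) = 0.4408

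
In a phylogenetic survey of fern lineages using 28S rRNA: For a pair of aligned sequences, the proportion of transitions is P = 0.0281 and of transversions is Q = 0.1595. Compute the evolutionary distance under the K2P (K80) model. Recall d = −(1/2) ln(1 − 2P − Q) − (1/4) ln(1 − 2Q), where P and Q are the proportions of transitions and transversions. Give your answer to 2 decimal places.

0.22

Under the Kimura two-parameter model, d = −½ ln(1 − 2P − Q) − ¼ ln(1 − 2Q).
1 − 2P − Q = 0.7843, giving −½ ln(0.7843) = 0.121482.
1 − 2Q = 0.681, giving −¼ ln(0.681) = 0.096048.
d = 0.121482 + 0.096048 = 0.217530.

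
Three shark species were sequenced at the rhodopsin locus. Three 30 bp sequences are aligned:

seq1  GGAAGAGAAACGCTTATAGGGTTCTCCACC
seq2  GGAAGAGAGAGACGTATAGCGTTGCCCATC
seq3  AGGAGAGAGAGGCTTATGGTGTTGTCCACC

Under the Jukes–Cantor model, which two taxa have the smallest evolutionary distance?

seq1–seq2: 8/30 differ, p = 0.267, d = 0.330.
seq1–seq3: 7/30 differ, p = 0.233, d = 0.280.
seq2–seq3: 8/30 differ, p = 0.267, d = 0.330.
The smallest distance is between seq1 and seq3.

seq1 and seq3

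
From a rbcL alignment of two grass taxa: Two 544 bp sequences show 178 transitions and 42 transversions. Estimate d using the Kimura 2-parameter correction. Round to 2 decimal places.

0.70

P = 178/544 ≈ 0.327206 and Q = 42/544 ≈ 0.077206.
Under the Kimura two-parameter model, d = −½ ln(1 − 2P − Q) − ¼ ln(1 − 2Q).
1 − 2P − Q = 0.268382, giving −½ ln(0.268382) = 0.657672.
1 − 2Q = 0.845588, giving −¼ ln(0.845588) = 0.041931.
d = 0.657672 + 0.041931 = 0.699603.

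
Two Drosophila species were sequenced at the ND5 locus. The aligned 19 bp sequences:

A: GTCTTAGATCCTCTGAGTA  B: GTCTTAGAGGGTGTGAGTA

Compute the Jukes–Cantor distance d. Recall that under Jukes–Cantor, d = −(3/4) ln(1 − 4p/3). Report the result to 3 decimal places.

The sequences differ at 4 of 19 sites (9, 10, 11, 13), so p = 4/19 ≈ 0.210526.
d = −(3/4) ln(1 − 4p/3) = −0.75 ln(1 − 0.280701) = −0.75 ln(0.719299)
  = −0.75 × (-0.329478) = 0.247109 substitutions/site.

0.247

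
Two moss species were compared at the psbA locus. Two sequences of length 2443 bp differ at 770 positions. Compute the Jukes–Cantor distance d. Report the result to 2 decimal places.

0.41

p = 770/2443 ≈ 0.315186.
d = −(3/4) ln(1 − 4p/3) = −0.75 ln(1 − 0.420248) = −0.75 ln(0.579752)
  = −0.75 × (-0.545155) = 0.408866 substitutions/site.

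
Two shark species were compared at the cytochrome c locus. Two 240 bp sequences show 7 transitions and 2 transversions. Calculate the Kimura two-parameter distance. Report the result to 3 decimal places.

0.039

P = 7/240 ≈ 0.029167 and Q = 2/240 ≈ 0.008333.
Under the Kimura two-parameter model, d = −½ ln(1 − 2P − Q) − ¼ ln(1 − 2Q).
1 − 2P − Q = 0.933333, giving −½ ln(0.933333) = 0.034497.
1 − 2Q = 0.983334, giving −¼ ln(0.983334) = 0.004202.
d = 0.034497 + 0.004202 = 0.038699.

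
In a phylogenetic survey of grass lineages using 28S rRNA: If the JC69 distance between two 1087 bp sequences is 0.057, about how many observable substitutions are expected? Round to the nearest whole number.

60

Invert JC69: p = (3/4)(1 − e^(−4d/3)) = 0.75 × (1 − e^(-0.076)) = 0.75 × (1 − 0.926816) = 0.054888.
Expected differing sites = pL ≈ 0.054888 × 1087 = 59.663256 ≈ 60.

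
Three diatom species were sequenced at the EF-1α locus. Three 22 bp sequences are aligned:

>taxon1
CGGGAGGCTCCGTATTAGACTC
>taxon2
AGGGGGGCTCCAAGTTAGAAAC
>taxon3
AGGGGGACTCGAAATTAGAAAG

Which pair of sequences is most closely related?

taxon1–taxon2: 7/22 differ, p = 0.318, d = 0.414.
taxon1–taxon3: 9/22 differ, p = 0.409, d = 0.591.
taxon2–taxon3: 4/22 differ, p = 0.182, d = 0.208.
The smallest distance is between taxon2 and taxon3.

taxon2 and taxon3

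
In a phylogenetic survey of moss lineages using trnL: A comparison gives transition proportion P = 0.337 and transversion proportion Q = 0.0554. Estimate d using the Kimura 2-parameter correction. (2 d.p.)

Under the Kimura two-parameter model, d = −½ ln(1 − 2P − Q) − ¼ ln(1 − 2Q).
1 − 2P − Q = 0.2706, giving −½ ln(0.2706) = 0.653557.
1 − 2Q = 0.8892, giving −¼ ln(0.8892) = 0.029358.
d = 0.653557 + 0.029358 = 0.682915.

0.68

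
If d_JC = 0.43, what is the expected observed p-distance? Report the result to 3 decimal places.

0.327

p = (3/4)(1 − e^(−4d/3)) = 0.75 × (1 − e^(-0.573333)) = 0.75 × (1 − 0.563644) = 0.327267.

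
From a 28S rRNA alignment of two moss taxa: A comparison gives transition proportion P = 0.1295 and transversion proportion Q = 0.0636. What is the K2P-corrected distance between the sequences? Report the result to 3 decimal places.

0.229

Under the Kimura two-parameter model, d = −½ ln(1 − 2P − Q) − ¼ ln(1 − 2Q).
1 − 2P − Q = 0.6774, giving −½ ln(0.6774) = 0.194747.
1 − 2Q = 0.8728, giving −¼ ln(0.8728) = 0.034012.
d = 0.194747 + 0.034012 = 0.228759.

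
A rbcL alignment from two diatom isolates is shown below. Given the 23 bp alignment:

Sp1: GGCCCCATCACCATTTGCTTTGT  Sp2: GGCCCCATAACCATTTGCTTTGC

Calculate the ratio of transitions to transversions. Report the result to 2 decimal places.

Transitions are A↔G and C↔T; transversions are all other mismatches.
Transitions: 1. Transversions: 1.
R = 1/1 = 1.00.

1.00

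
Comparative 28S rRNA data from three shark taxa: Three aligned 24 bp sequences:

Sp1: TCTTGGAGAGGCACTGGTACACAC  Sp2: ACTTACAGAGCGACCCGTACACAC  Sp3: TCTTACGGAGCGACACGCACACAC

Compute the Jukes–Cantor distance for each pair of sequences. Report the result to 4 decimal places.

Sp1–Sp2: 7/24 sites differ → p ≈ 0.291667, d = −0.75 ln(1 − 0.388889) = 0.369358 ≈ 0.3694.
Sp1–Sp3: 8/24 sites differ → p ≈ 0.333333, d = −0.75 ln(1 − 0.444444) = 0.440839 ≈ 0.4408.
Sp2–Sp3: 4/24 sites differ → p ≈ 0.166667, d = −0.75 ln(1 − 0.222223) = 0.188487 ≈ 0.1885.

d(Sp1,Sp2) = 0.3694, d(Sp1,Sp3) = 0.4408, d(Sp2,Sp3) = 0.1885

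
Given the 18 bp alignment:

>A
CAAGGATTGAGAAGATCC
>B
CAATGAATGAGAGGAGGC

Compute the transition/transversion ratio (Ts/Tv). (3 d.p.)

Transitions are A↔G and C↔T; transversions are all other mismatches.
Transitions: 1. Transversions: 4.
R = 1/4 = 0.250.

0.250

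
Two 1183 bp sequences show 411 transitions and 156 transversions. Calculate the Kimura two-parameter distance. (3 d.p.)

P = 411/1183 ≈ 0.347422 and Q = 156/1183 ≈ 0.131868.
Under the Kimura two-parameter model, d = −½ ln(1 − 2P − Q) − ¼ ln(1 − 2Q).
1 − 2P − Q = 0.173288, giving −½ ln(0.173288) = 0.876400.
1 − 2Q = 0.736264, giving −¼ ln(0.736264) = 0.076542.
d = 0.876400 + 0.076542 = 0.952942.

0.953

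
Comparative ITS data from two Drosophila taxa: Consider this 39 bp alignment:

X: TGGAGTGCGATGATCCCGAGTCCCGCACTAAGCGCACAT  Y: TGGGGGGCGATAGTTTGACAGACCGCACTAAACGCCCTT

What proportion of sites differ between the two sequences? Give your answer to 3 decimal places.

0.385

The sequences differ at 15 of 39 positions.
p = 15/39 = 0.384615… ≈ 0.385 (to 3 d.p.).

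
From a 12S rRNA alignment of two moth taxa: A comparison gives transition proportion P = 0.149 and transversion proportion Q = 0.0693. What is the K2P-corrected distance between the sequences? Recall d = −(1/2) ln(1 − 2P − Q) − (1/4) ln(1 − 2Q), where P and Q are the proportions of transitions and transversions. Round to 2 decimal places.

0.27

Under the Kimura two-parameter model, d = −½ ln(1 − 2P − Q) − ¼ ln(1 − 2Q).
1 − 2P − Q = 0.6327, giving −½ ln(0.6327) = 0.228879.
1 − 2Q = 0.8614, giving −¼ ln(0.8614) = 0.037299.
d = 0.228879 + 0.037299 = 0.266178.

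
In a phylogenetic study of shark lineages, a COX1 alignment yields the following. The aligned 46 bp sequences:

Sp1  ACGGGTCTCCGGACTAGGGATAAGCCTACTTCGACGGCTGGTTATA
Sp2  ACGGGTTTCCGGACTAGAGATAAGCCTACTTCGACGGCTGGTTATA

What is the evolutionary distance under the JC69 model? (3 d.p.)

The sequences differ at 2 of 46 sites (7, 18), so p = 2/46 ≈ 0.043478.
d = −(3/4) ln(1 − 4p/3) = −0.75 ln(1 − 0.057971) = −0.75 ln(0.942029)
  = −0.75 × (-0.059719) = 0.044789 substitutions/site.

0.045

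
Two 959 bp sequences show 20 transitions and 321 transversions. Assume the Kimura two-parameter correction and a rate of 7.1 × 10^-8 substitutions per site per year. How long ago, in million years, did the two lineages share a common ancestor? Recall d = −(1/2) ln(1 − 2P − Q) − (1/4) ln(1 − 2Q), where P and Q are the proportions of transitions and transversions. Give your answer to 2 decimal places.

P = 20/959 ≈ 0.020855 and Q = 321/959 ≈ 0.334724.
Under the Kimura two-parameter model, d = −½ ln(1 − 2P − Q) − ¼ ln(1 − 2Q).
1 − 2P − Q = 0.623566, giving −½ ln(0.623566) = 0.236150.
1 − 2Q = 0.330552, giving −¼ ln(0.330552) = 0.276748.
d = 0.236150 + 0.276748 = 0.512898.
Under a molecular clock d = 2μt, so t = d/(2μ) = 0.512898 / (2 × 7.1 × 10^-8) = 3.61 million years.

3.61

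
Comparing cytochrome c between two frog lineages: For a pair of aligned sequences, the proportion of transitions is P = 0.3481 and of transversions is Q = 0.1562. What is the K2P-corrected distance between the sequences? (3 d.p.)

1.050

Under the Kimura two-parameter model, d = −½ ln(1 − 2P − Q) − ¼ ln(1 − 2Q).
1 − 2P − Q = 0.1476, giving −½ ln(0.1476) = 0.956625.
1 − 2Q = 0.6876, giving −¼ ln(0.6876) = 0.093637.
d = 0.956625 + 0.093637 = 1.050262.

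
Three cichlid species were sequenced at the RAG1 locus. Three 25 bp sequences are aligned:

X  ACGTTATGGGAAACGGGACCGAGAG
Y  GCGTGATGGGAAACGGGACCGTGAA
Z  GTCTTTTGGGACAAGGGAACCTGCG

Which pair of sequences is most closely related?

X and Y

X–Y: 4/25 differ, p = 0.160, d = 0.180.
X–Z: 10/25 differ, p = 0.400, d = 0.572.
Y–Z: 10/25 differ, p = 0.400, d = 0.572.
The smallest distance is between X and Y.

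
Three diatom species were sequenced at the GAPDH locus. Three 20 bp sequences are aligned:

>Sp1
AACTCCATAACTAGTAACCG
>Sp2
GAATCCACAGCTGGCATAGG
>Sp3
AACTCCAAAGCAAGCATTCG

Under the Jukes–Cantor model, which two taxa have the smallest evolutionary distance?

Sp1 and Sp3

Sp1–Sp2: 9/20 differ, p = 0.450, d = 0.687.
Sp1–Sp3: 6/20 differ, p = 0.300, d = 0.383.
Sp2–Sp3: 7/20 differ, p = 0.350, d = 0.471.
The smallest distance is between Sp1 and Sp3.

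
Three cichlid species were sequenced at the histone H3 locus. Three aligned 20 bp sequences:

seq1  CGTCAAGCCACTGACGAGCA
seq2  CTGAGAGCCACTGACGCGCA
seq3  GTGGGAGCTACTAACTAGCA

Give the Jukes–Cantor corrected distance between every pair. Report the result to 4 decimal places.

d(seq1,seq2) = 0.3041, d(seq1,seq3) = 0.5716, d(seq2,seq3) = 0.3831

seq1–seq2: 5/20 sites differ → p = 0.25, d = −0.75 ln(1 − 0.333333) = 0.304098 ≈ 0.3041.
seq1–seq3: 8/20 sites differ → p = 0.4, d = −0.75 ln(1 − 0.533333) = 0.571605 ≈ 0.5716.
seq2–seq3: 6/20 sites differ → p = 0.3, d = −0.75 ln(1 − 0.4) = 0.383119 ≈ 0.3831.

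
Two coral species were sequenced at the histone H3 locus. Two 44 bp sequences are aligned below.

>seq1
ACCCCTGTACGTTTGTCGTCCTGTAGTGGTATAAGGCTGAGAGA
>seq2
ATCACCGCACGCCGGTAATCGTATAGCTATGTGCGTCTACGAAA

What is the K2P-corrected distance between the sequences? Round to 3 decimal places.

Of 44 sites, 13 differences are transitions and 8 are transversions, so P = 13/44 ≈ 0.295455 and Q = 8/44 ≈ 0.181818.
Under the Kimura two-parameter model, d = −½ ln(1 − 2P − Q) − ¼ ln(1 − 2Q).
1 − 2P − Q = 0.227272, giving −½ ln(0.227272) = 0.740804.
1 − 2Q = 0.636364, giving −¼ ln(0.636364) = 0.112996.
d = 0.740804 + 0.112996 = 0.853800.

0.854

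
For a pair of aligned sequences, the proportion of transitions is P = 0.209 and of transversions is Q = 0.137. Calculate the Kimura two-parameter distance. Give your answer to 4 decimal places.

Under the Kimura two-parameter model, d = −½ ln(1 − 2P − Q) − ¼ ln(1 − 2Q).
1 − 2P − Q = 0.445, giving −½ ln(0.445) = 0.404840.
1 − 2Q = 0.726, giving −¼ ln(0.726) = 0.080051.
d = 0.404840 + 0.080051 = 0.484891.

0.4849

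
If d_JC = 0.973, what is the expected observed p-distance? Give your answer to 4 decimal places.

p = (3/4)(1 − e^(−4d/3)) = 0.75 × (1 − e^(-1.297333)) = 0.75 × (1 − 0.273260) = 0.545055.

0.5451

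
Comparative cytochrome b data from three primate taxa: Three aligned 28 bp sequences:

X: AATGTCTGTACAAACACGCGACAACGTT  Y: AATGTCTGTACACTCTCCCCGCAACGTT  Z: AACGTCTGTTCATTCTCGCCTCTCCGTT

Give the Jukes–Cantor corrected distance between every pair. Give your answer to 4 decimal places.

d(X,Y) = 0.2524, d(X,Z) = 0.4197, d(Y,Z) = 0.3041

X–Y: 6/28 sites differ → p ≈ 0.214286, d = −0.75 ln(1 − 0.285715) = 0.252355 ≈ 0.2524.
X–Z: 9/28 sites differ → p ≈ 0.321429, d = −0.75 ln(1 − 0.428572) = 0.419713 ≈ 0.4197.
Y–Z: 7/28 sites differ → p = 0.25, d = −0.75 ln(1 − 0.333333) = 0.304098 ≈ 0.3041.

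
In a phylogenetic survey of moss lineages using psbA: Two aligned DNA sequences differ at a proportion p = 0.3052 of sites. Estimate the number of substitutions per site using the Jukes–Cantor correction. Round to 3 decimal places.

0.392

d = −(3/4) ln(1 − 4p/3) = −0.75 ln(1 − 0.406933) = −0.75 ln(0.593067)
  = −0.75 × (-0.522448) = 0.391836 substitutions/site.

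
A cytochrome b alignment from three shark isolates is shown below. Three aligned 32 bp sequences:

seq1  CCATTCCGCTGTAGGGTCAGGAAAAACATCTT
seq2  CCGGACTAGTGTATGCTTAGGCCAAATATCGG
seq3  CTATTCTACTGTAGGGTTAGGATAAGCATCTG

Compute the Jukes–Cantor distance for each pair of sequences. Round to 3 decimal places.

seq1–seq2: 14/32 sites differ → p = 0.4375, d = −0.75 ln(1 − 0.583333) = 0.656601 ≈ 0.657.
seq1–seq3: 7/32 sites differ → p = 0.21875, d = −0.75 ln(1 − 0.291667) = 0.258631 ≈ 0.259.
seq2–seq3: 12/32 sites differ → p = 0.375, d = −0.75 ln(1 − 0.5) = 0.519860 ≈ 0.520.

d(seq1,seq2) = 0.657, d(seq1,seq3) = 0.259, d(seq2,seq3) = 0.520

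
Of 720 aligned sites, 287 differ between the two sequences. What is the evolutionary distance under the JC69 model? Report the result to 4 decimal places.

0.5686

p = 287/720 ≈ 0.398611.
d = −(3/4) ln(1 − 4p/3) = −0.75 ln(1 − 0.531481) = −0.75 ln(0.468519)
  = −0.75 × (-0.758179) = 0.568634 substitutions/site.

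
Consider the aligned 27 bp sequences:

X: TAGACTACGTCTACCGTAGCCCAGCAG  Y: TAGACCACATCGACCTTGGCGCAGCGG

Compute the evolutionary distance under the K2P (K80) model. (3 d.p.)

0.324

Of 27 sites, 4 differences are transitions and 3 are transversions, so P = 4/27 ≈ 0.148148 and Q = 3/27 ≈ 0.111111.
Under the Kimura two-parameter model, d = −½ ln(1 − 2P − Q) − ¼ ln(1 − 2Q).
1 − 2P − Q = 0.592593, giving −½ ln(0.592593) = 0.261624.
1 − 2Q = 0.777778, giving −¼ ln(0.777778) = 0.062829.
d = 0.261624 + 0.062829 = 0.324453.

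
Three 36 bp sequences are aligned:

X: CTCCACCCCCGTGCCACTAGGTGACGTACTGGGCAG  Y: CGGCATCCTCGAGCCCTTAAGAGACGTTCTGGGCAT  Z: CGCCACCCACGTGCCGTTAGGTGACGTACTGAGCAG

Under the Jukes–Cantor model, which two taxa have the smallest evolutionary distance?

X and Z

X–Y: 11/36 differ, p = 0.306, d = 0.392.
X–Z: 5/36 differ, p = 0.139, d = 0.154.
Y–Z: 10/36 differ, p = 0.278, d = 0.347.
The smallest distance is between X and Z.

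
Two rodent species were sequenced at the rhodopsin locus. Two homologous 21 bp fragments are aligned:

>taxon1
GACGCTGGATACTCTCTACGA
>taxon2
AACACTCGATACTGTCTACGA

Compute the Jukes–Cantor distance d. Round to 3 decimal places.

0.220

The sequences differ at 4 of 21 sites (1, 4, 7, 14), so p = 4/21 ≈ 0.190476.
d = −(3/4) ln(1 − 4p/3) = −0.75 ln(1 − 0.253968) = −0.75 ln(0.746032)
  = −0.75 × (-0.292987) = 0.219740 substitutions/site.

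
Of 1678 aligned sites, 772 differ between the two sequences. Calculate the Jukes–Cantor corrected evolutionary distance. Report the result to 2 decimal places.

p = 772/1678 ≈ 0.460072.
d = −(3/4) ln(1 − 4p/3) = −0.75 ln(1 − 0.613429) = −0.75 ln(0.386571)
  = −0.75 × (-0.950440) = 0.712830 substitutions/site.

0.71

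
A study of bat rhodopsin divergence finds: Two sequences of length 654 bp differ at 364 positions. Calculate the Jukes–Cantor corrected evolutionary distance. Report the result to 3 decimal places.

1.016

p = 364/654 ≈ 0.556575.
d = −(3/4) ln(1 − 4p/3) = −0.75 ln(1 − 0.7421) = −0.75 ln(0.2579)
  = −0.75 × (-1.355183) = 1.016387 substitutions/site.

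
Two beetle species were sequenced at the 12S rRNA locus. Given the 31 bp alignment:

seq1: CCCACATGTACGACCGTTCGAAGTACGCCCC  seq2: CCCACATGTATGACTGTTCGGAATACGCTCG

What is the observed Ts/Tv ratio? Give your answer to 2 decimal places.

5.00

Transitions are A↔G and C↔T; transversions are all other mismatches.
Transitions: 5. Transversions: 1.
R = 5/1 = 5.00.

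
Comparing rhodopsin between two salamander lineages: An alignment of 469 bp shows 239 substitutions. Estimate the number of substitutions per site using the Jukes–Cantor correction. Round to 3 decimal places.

0.853

p = 239/469 ≈ 0.509595.
d = −(3/4) ln(1 − 4p/3) = −0.75 ln(1 − 0.67946) = −0.75 ln(0.32054)
  = −0.75 × (-1.137748) = 0.853311 substitutions/site.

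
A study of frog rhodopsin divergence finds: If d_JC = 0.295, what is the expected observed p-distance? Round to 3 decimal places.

0.244

p = (3/4)(1 − e^(−4d/3)) = 0.75 × (1 − e^(-0.393333)) = 0.75 × (1 − 0.674804) = 0.243897.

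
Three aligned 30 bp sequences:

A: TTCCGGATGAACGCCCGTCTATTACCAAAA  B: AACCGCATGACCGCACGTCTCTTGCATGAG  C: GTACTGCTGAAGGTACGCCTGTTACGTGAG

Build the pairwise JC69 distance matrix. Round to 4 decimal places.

A–B: 11/30 sites differ → p ≈ 0.366667, d = −0.75 ln(1 − 0.488889) = 0.503376 ≈ 0.5034.
A–C: 13/30 sites differ → p ≈ 0.433333, d = −0.75 ln(1 − 0.577777) = 0.646666 ≈ 0.6467.
B–C: 13/30 sites differ → p ≈ 0.433333, d = −0.75 ln(1 − 0.577777) = 0.646666 ≈ 0.6467.

d(A,B) = 0.5034, d(A,C) = 0.6467, d(B,C) = 0.6467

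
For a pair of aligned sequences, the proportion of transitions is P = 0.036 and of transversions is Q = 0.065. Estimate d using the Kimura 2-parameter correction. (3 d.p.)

0.108

Under the Kimura two-parameter model, d = −½ ln(1 − 2P − Q) − ¼ ln(1 − 2Q).
1 − 2P − Q = 0.863, giving −½ ln(0.863) = 0.073670.
1 − 2Q = 0.87, giving −¼ ln(0.87) = 0.034816.
d = 0.073670 + 0.034816 = 0.108486.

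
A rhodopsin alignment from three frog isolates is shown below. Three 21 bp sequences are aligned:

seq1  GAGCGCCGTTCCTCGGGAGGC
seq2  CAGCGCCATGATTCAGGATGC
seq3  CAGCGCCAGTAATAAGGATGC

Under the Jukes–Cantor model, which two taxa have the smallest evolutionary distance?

seq1–seq2: 7/21 differ, p = 0.333, d = 0.441.
seq1–seq3: 8/21 differ, p = 0.381, d = 0.532.
seq2–seq3: 4/21 differ, p = 0.190, d = 0.220.
The smallest distance is between seq2 and seq3.

seq2 and seq3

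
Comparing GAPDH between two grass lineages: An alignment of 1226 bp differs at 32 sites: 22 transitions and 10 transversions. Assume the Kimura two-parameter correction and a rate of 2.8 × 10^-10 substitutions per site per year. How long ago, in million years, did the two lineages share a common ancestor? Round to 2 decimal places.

47.56

P = 22/1226 ≈ 0.017945 and Q = 10/1226 ≈ 0.008157.
Under the Kimura two-parameter model, d = −½ ln(1 − 2P − Q) − ¼ ln(1 − 2Q).
1 − 2P − Q = 0.955953, giving −½ ln(0.955953) = 0.022523.
1 − 2Q = 0.983686, giving −¼ ln(0.983686) = 0.004112.
d = 0.022523 + 0.004112 = 0.026635.
Under a molecular clock d = 2μt, so t = d/(2μ) = 0.026635 / (2 × 2.8 × 10^-10) = 47.56 million years.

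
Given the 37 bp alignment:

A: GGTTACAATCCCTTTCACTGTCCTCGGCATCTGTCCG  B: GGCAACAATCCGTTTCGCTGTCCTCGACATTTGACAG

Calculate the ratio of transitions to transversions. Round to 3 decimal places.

1.000

Transitions are A↔G and C↔T; transversions are all other mismatches.
Transitions: 4. Transversions: 4.
R = 4/4 = 1.000.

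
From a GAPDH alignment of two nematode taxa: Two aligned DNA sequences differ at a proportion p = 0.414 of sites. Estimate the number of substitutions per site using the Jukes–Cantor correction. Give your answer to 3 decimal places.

d = −(3/4) ln(1 − 4p/3) = −0.75 ln(1 − 0.552) = −0.75 ln(0.448)
  = −0.75 × (-0.802962) = 0.602222 substitutions/site.

0.602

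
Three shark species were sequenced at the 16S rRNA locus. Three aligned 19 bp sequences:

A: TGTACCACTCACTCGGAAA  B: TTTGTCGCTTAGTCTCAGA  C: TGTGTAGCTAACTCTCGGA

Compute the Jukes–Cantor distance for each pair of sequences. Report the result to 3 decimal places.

d(A,B) = 0.749, d(A,C) = 0.749, d(B,C) = 0.324

A–B: 9/19 sites differ → p ≈ 0.473684, d = −0.75 ln(1 − 0.631579) = 0.748897 ≈ 0.749.
A–C: 9/19 sites differ → p ≈ 0.473684, d = −0.75 ln(1 − 0.631579) = 0.748897 ≈ 0.749.
B–C: 5/19 sites differ → p ≈ 0.263158, d = −0.75 ln(1 − 0.350877) = 0.324100 ≈ 0.324.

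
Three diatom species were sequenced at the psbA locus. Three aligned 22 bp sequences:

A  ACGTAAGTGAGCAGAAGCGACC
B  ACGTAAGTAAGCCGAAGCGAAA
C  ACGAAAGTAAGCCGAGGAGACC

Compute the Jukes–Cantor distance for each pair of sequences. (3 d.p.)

A–B: 4/22 sites differ → p ≈ 0.181818, d = −0.75 ln(1 − 0.242424) = 0.208224 ≈ 0.208.
A–C: 5/22 sites differ → p ≈ 0.227273, d = −0.75 ln(1 − 0.303031) = 0.270761 ≈ 0.271.
B–C: 5/22 sites differ → p ≈ 0.227273, d = −0.75 ln(1 − 0.303031) = 0.270761 ≈ 0.271.

d(A,B) = 0.208, d(A,C) = 0.271, d(B,C) = 0.271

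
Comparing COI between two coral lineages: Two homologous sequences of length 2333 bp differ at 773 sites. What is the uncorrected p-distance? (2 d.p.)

0.33

p = 773/2333 = 0.331333… ≈ 0.33 (to 2 d.p.).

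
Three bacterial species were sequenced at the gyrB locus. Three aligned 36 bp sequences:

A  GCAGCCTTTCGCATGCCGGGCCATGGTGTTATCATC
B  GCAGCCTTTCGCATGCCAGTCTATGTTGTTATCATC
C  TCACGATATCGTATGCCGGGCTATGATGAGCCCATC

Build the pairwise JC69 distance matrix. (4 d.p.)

d(A,B) = 0.1203, d(A,C) = 0.4408, d(B,C) = 0.4926

A–B: 4/36 sites differ → p ≈ 0.111111, d = −0.75 ln(1 − 0.148148) = 0.120257 ≈ 0.1203.
A–C: 12/36 sites differ → p ≈ 0.333333, d = −0.75 ln(1 − 0.444444) = 0.440839 ≈ 0.4408.
B–C: 13/36 sites differ → p ≈ 0.361111, d = −0.75 ln(1 − 0.481481) = 0.492584 ≈ 0.4926.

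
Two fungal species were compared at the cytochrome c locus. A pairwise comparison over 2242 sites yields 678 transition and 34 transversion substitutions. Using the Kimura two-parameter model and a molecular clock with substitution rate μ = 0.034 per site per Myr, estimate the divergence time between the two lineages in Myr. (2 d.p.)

P = 678/2242 ≈ 0.302409 and Q = 34/2242 ≈ 0.015165.
Under the Kimura two-parameter model, d = −½ ln(1 − 2P − Q) − ¼ ln(1 − 2Q).
1 − 2P − Q = 0.380017, giving −½ ln(0.380017) = 0.483770.
1 − 2Q = 0.96967, giving −¼ ln(0.96967) = 0.007700.
d = 0.483770 + 0.007700 = 0.491470.
Under a molecular clock d = 2μt, so t = d/(2μ) = 0.491470 / (2 × 0.034) = 7.23 Myr.

7.23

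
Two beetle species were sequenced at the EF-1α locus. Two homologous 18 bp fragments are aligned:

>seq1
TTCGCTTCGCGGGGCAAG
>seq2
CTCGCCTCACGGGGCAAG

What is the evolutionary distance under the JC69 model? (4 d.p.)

0.1885

The sequences differ at 3 of 18 sites (1, 6, 9), so p = 3/18 ≈ 0.166667.
d = −(3/4) ln(1 − 4p/3) = −0.75 ln(1 − 0.222223) = −0.75 ln(0.777777)
  = −0.75 × (-0.251315) = 0.188486 substitutions/site.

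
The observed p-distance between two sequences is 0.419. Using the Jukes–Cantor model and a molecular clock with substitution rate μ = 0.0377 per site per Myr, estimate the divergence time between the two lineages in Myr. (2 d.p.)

d = −(3/4) ln(1 − 4p/3) = −0.75 ln(1 − 0.558667) = −0.75 ln(0.441333)
  = −0.75 × (-0.817956) = 0.613467 substitutions/site.
Under a molecular clock d = 2μt, so t = d/(2μ) = 0.613467 / (2 × 0.0377) = 8.14 Myr.

8.14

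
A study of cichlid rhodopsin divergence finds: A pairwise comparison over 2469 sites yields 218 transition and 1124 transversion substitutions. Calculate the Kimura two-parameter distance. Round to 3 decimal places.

1.103

P = 218/2469 ≈ 0.088295 and Q = 1124/2469 ≈ 0.455245.
Under the Kimura two-parameter model, d = −½ ln(1 − 2P − Q) − ¼ ln(1 − 2Q).
1 − 2P − Q = 0.368165, giving −½ ln(0.368165) = 0.499612.
1 − 2Q = 0.08951, giving −¼ ln(0.08951) = 0.603351.
d = 0.499612 + 0.603351 = 1.102963.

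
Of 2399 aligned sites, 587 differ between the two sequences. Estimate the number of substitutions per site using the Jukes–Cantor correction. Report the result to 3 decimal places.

p = 587/2399 ≈ 0.244685.
d = −(3/4) ln(1 − 4p/3) = −0.75 ln(1 − 0.326247) = −0.75 ln(0.673753)
  = −0.75 × (-0.394892) = 0.296169 substitutions/site.

0.296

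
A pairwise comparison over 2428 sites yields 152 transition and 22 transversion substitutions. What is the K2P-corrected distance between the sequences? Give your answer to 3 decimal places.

P = 152/2428 ≈ 0.062603 and Q = 22/2428 ≈ 0.009061.
Under the Kimura two-parameter model, d = −½ ln(1 − 2P − Q) − ¼ ln(1 − 2Q).
1 − 2P − Q = 0.865733, giving −½ ln(0.865733) = 0.072089.
1 − 2Q = 0.981878, giving −¼ ln(0.981878) = 0.004572.
d = 0.072089 + 0.004572 = 0.076661.

0.077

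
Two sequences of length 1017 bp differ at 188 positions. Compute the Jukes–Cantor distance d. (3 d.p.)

p = 188/1017 ≈ 0.184857.
d = −(3/4) ln(1 − 4p/3) = −0.75 ln(1 − 0.246476) = −0.75 ln(0.753524)
  = −0.75 × (-0.282994) = 0.212246 substitutions/site.

0.212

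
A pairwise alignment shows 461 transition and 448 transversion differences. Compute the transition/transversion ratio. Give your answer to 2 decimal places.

1.03

R = 461/448 = 1.029017… ≈ 1.03 (to 2 d.p.).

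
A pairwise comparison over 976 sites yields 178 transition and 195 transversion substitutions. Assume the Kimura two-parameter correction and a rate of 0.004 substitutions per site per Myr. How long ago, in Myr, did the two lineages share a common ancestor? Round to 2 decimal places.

P = 178/976 ≈ 0.182377 and Q = 195/976 ≈ 0.199795.
Under the Kimura two-parameter model, d = −½ ln(1 − 2P − Q) − ¼ ln(1 − 2Q).
1 − 2P − Q = 0.435451, giving −½ ln(0.435451) = 0.415687.
1 − 2Q = 0.60041, giving −¼ ln(0.60041) = 0.127536.
d = 0.415687 + 0.127536 = 0.543223.
Under a molecular clock d = 2μt, so t = d/(2μ) = 0.543223 / (2 × 0.004) = 67.90 Myr.

67.90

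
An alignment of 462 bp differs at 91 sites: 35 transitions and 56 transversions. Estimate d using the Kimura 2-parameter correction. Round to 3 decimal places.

P = 35/462 ≈ 0.075758 and Q = 56/462 ≈ 0.121212.
Under the Kimura two-parameter model, d = −½ ln(1 − 2P − Q) − ¼ ln(1 − 2Q).
1 − 2P − Q = 0.727272, giving −½ ln(0.727272) = 0.159227.
1 − 2Q = 0.757576, giving −¼ ln(0.757576) = 0.069408.
d = 0.159227 + 0.069408 = 0.228635.

0.229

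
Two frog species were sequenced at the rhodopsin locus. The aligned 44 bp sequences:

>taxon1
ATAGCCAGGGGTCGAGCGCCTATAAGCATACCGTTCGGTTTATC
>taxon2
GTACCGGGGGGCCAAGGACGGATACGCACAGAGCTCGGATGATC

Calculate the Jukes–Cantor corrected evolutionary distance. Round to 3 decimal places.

The sequences differ at 17 of 44 sites, so p = 17/44 ≈ 0.386364.
d = −(3/4) ln(1 − 4p/3) = −0.75 ln(1 − 0.515152) = −0.75 ln(0.484848)
  = −0.75 × (-0.723920) = 0.542940 substitutions/site.

0.543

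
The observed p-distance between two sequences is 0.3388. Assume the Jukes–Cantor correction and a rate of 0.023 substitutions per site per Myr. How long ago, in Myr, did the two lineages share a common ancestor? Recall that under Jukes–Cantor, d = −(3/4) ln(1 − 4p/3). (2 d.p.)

9.80

d = −(3/4) ln(1 − 4p/3) = −0.75 ln(1 − 0.451733) = −0.75 ln(0.548267)
  = −0.75 × (-0.600993) = 0.450745 substitutions/site.
Under a molecular clock d = 2μt, so t = d/(2μ) = 0.450745 / (2 × 0.023) = 9.80 Myr.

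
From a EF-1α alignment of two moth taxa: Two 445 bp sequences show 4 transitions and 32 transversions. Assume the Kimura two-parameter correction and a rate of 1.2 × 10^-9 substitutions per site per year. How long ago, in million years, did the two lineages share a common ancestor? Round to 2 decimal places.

P = 4/445 ≈ 0.008989 and Q = 32/445 ≈ 0.07191.
Under the Kimura two-parameter model, d = −½ ln(1 − 2P − Q) − ¼ ln(1 − 2Q).
1 − 2P − Q = 0.910112, giving −½ ln(0.910112) = 0.047094.
1 − 2Q = 0.85618, giving −¼ ln(0.85618) = 0.038819.
d = 0.047094 + 0.038819 = 0.085913.
Under a molecular clock d = 2μt, so t = d/(2μ) = 0.085913 / (2 × 1.2 × 10^-9) = 35.80 million years.

35.80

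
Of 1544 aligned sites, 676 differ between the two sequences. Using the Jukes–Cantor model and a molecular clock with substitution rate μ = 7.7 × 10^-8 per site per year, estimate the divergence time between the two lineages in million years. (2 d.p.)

4.27

p = 676/1544 ≈ 0.437824.
d = −(3/4) ln(1 − 4p/3) = −0.75 ln(1 − 0.583765) = −0.75 ln(0.416235)
  = −0.75 × (-0.876505) = 0.657379 substitutions/site.
Under a molecular clock d = 2μt, so t = d/(2μ) = 0.657379 / (2 × 7.7 × 10^-8) = 4.27 million years.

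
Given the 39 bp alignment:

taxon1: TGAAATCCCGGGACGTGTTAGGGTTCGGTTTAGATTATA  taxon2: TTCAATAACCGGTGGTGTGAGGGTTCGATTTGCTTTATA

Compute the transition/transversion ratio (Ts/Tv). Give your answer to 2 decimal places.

Transitions are A↔G and C↔T; transversions are all other mismatches.
Transitions: 2. Transversions: 10.
R = 2/10 = 0.20.

0.20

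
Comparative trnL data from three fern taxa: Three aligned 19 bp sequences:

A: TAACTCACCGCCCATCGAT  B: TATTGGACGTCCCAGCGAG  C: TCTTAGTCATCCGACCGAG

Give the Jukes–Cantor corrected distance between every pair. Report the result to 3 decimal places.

d(A,B) = 0.618, d(A,C) = 1.109, d(B,C) = 0.410

A–B: 8/19 sites differ → p ≈ 0.421053, d = −0.75 ln(1 − 0.561404) = 0.618132 ≈ 0.618.
A–C: 11/19 sites differ → p ≈ 0.578947, d = −0.75 ln(1 − 0.771929) = 1.108574 ≈ 1.109.
B–C: 6/19 sites differ → p ≈ 0.315789, d = −0.75 ln(1 − 0.421052) = 0.409907 ≈ 0.410.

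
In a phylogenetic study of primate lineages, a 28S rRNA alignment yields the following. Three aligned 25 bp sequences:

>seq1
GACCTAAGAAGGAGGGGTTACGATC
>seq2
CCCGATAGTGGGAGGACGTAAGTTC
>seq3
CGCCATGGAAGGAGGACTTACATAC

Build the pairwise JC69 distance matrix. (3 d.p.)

seq1–seq2: 12/25 sites differ → p = 0.48, d = −0.75 ln(1 − 0.64) = 0.766238 ≈ 0.766.
seq1–seq3: 10/25 sites differ → p = 0.4, d = −0.75 ln(1 − 0.533333) = 0.571605 ≈ 0.572.
seq2–seq3: 9/25 sites differ → p = 0.36, d = −0.75 ln(1 − 0.48) = 0.490445 ≈ 0.490.

d(seq1,seq2) = 0.766, d(seq1,seq3) = 0.572, d(seq2,seq3) = 0.490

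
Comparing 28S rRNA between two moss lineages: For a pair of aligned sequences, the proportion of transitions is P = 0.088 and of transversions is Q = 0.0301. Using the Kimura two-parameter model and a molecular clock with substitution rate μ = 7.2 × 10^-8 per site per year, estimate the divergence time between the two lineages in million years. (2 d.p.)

0.91

Under the Kimura two-parameter model, d = −½ ln(1 − 2P − Q) − ¼ ln(1 − 2Q).
1 − 2P − Q = 0.7939, giving −½ ln(0.7939) = 0.115399.
1 − 2Q = 0.9398, giving −¼ ln(0.9398) = 0.015522.
d = 0.115399 + 0.015522 = 0.130921.
Under a molecular clock d = 2μt, so t = d/(2μ) = 0.130921 / (2 × 7.2 × 10^-8) = 0.91 million years.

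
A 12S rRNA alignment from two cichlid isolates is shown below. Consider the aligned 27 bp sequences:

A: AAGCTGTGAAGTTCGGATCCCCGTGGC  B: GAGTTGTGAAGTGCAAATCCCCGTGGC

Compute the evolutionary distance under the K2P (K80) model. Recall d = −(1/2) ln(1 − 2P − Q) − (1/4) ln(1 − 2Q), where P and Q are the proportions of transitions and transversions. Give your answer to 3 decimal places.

Of 27 sites, 4 differences are transitions and 1 are transversions, so P = 4/27 ≈ 0.148148 and Q = 1/27 ≈ 0.037037.
Under the Kimura two-parameter model, d = −½ ln(1 − 2P − Q) − ¼ ln(1 − 2Q).
1 − 2P − Q = 0.666667, giving −½ ln(0.666667) = 0.202732.
1 − 2Q = 0.925926, giving −¼ ln(0.925926) = 0.019240.
d = 0.202732 + 0.019240 = 0.221972.

0.222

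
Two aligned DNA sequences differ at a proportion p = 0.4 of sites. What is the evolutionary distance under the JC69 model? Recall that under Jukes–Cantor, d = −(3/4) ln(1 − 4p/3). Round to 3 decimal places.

0.572

d = −(3/4) ln(1 − 4p/3) = −0.75 ln(1 − 0.533333) = −0.75 ln(0.466667)
  = −0.75 × (-0.762139) = 0.571604 substitutions/site.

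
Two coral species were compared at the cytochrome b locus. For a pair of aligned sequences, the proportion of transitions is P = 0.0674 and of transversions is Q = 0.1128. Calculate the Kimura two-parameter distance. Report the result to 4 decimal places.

0.2062

Under the Kimura two-parameter model, d = −½ ln(1 − 2P − Q) − ¼ ln(1 − 2Q).
1 − 2P − Q = 0.7524, giving −½ ln(0.7524) = 0.142244.
1 − 2Q = 0.7744, giving −¼ ln(0.7744) = 0.063917.
d = 0.142244 + 0.063917 = 0.206161.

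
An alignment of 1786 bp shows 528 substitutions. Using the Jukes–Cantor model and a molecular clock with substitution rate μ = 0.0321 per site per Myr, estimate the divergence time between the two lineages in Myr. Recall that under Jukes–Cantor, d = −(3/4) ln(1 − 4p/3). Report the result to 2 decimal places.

5.85

p = 528/1786 ≈ 0.295633.
d = −(3/4) ln(1 − 4p/3) = −0.75 ln(1 − 0.394177) = −0.75 ln(0.605823)
  = −0.75 × (-0.501167) = 0.375875 substitutions/site.
Under a molecular clock d = 2μt, so t = d/(2μ) = 0.375875 / (2 × 0.0321) = 5.85 Myr.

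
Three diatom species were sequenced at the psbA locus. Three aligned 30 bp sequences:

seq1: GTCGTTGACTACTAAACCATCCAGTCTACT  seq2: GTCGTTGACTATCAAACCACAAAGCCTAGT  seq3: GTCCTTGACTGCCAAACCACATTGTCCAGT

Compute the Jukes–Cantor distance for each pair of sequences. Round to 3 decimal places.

d(seq1,seq2) = 0.280, d(seq1,seq3) = 0.383, d(seq2,seq3) = 0.280

seq1–seq2: 7/30 sites differ → p ≈ 0.233333, d = −0.75 ln(1 − 0.311111) = 0.279506 ≈ 0.280.
seq1–seq3: 9/30 sites differ → p = 0.3, d = −0.75 ln(1 − 0.4) = 0.383119 ≈ 0.383.
seq2–seq3: 7/30 sites differ → p ≈ 0.233333, d = −0.75 ln(1 − 0.311111) = 0.279506 ≈ 0.280.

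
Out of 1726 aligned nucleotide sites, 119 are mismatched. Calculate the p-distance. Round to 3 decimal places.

p = 119/1726 = 0.068945… ≈ 0.069 (to 3 d.p.).

0.069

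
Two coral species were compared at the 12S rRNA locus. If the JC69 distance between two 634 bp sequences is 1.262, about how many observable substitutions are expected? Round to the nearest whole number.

Invert JC69: p = (3/4)(1 − e^(−4d/3)) = 0.75 × (1 − e^(-1.682667)) = 0.75 × (1 − 0.185878) = 0.610592.
Expected differing sites = pL ≈ 0.610592 × 634 = 387.115328 ≈ 387.

387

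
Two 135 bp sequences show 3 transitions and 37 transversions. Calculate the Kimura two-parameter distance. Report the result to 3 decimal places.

P = 3/135 ≈ 0.022222 and Q = 37/135 ≈ 0.274074.
Under the Kimura two-parameter model, d = −½ ln(1 − 2P − Q) − ¼ ln(1 − 2Q).
1 − 2P − Q = 0.681482, giving −½ ln(0.681482) = 0.191743.
1 − 2Q = 0.451852, giving −¼ ln(0.451852) = 0.198600.
d = 0.191743 + 0.198600 = 0.390343.

0.390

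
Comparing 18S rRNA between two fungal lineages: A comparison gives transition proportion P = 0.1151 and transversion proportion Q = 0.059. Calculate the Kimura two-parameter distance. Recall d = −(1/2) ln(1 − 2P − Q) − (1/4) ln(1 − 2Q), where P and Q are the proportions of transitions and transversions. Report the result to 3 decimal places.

0.202

Under the Kimura two-parameter model, d = −½ ln(1 − 2P − Q) − ¼ ln(1 − 2Q).
1 − 2P − Q = 0.7108, giving −½ ln(0.7108) = 0.170682.
1 − 2Q = 0.882, giving −¼ ln(0.882) = 0.031391.
d = 0.170682 + 0.031391 = 0.202073.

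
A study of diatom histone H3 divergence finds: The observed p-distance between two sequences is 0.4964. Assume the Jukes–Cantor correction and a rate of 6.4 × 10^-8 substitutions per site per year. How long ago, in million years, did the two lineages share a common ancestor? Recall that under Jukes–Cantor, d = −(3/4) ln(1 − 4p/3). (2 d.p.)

6.35

d = −(3/4) ln(1 − 4p/3) = −0.75 ln(1 − 0.661867) = −0.75 ln(0.338133)
  = −0.75 × (-1.084316) = 0.813237 substitutions/site.
Under a molecular clock d = 2μt, so t = d/(2μ) = 0.813237 / (2 × 6.4 × 10^-8) = 6.35 million years.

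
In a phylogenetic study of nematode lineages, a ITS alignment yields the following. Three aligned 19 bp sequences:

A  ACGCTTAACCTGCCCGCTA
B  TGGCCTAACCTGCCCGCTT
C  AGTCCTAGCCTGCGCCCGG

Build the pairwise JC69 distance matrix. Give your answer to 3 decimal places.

d(A,B) = 0.247, d(A,C) = 0.618, d(B,C) = 0.507

A–B: 4/19 sites differ → p ≈ 0.210526, d = −0.75 ln(1 − 0.280701) = 0.247109 ≈ 0.247.
A–C: 8/19 sites differ → p ≈ 0.421053, d = −0.75 ln(1 − 0.561404) = 0.618132 ≈ 0.618.
B–C: 7/19 sites differ → p ≈ 0.368421, d = −0.75 ln(1 − 0.491228) = 0.506816 ≈ 0.507.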